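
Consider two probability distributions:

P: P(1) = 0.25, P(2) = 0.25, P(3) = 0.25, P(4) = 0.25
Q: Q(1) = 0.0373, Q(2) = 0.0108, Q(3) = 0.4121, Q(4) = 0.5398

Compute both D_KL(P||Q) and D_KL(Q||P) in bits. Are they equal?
D_KL(P||Q) = 1.3615 bits, D_KL(Q||P) = 0.7453 bits. No, they are not equal.

D_KL(P||Q) = Σ P(x) log₂(P(x)/Q(x))

Computing term by term:
  P(1)·log₂(P(1)/Q(1)) = 0.25·log₂(0.25/0.0373) = 0.68617
  P(2)·log₂(P(2)/Q(2)) = 0.25·log₂(0.25/0.0108) = 1.13321
  P(3)·log₂(P(3)/Q(3)) = 0.25·log₂(0.25/0.4121) = -0.18027
  P(4)·log₂(P(4)/Q(4)) = 0.25·log₂(0.25/0.5398) = -0.27762

D_KL(P||Q) = 0.68617 + 1.13321 - 0.18027 - 0.27762 = 1.36149 ≈ 1.3615 bits

D_KL(Q||P) = Σ Q(x) log₂(Q(x)/P(x))

Computing term by term:
  Q(1)·log₂(Q(1)/P(1)) = 0.0373·log₂(0.0373/0.25) = -0.10238
  Q(2)·log₂(Q(2)/P(2)) = 0.0108·log₂(0.0108/0.25) = -0.04895
  Q(3)·log₂(Q(3)/P(3)) = 0.4121·log₂(0.4121/0.25) = 0.29715
  Q(4)·log₂(Q(4)/P(4)) = 0.5398·log₂(0.5398/0.25) = 0.59945

D_KL(Q||P) = -0.10238 - 0.04895 + 0.29715 + 0.59945 = 0.74527 ≈ 0.7453 bits

These are NOT equal (difference: 0.6162 bits). KL divergence is asymmetric: D_KL(P||Q) ≠ D_KL(Q||P) in general.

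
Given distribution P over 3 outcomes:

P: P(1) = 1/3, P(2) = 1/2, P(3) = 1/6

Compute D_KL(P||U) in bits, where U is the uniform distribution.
0.1258 bits

U(i) = 1/3 for all i

D_KL(P||U) = Σ P(x) log₂(P(x) / (1/3))
           = Σ P(x) log₂(P(x)) + log₂(3)
           = log₂(3) - H(P)

H(P) = -Σ P(x) log₂(P(x)):
  -P(1)·log₂(P(1)) = -(1/3)·log₂(1/3) = 0.52832
  -P(2)·log₂(P(2)) = -(1/2)·log₂(1/2) = 0.50000
  -P(3)·log₂(P(3)) = -(1/6)·log₂(1/6) = 0.43083
H(P) = 0.52832 + 0.50000 + 0.43083 = 1.45915 bits

log₂(3) = 1.58496 bits

D_KL(P||U) = 1.58496 - 1.45915 = 0.12581 ≈ 0.1258 bits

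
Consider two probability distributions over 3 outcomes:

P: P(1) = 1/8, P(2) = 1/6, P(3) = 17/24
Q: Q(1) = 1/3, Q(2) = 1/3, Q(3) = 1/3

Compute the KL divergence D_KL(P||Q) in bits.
0.4267 bits

D_KL(P||Q) = Σ P(x) log₂(P(x)/Q(x))

Computing term by term:
  P(1)·log₂(P(1)/Q(1)) = (1/8)·log₂((1/8)/(1/3)) = -0.17688
  P(2)·log₂(P(2)/Q(2)) = (1/6)·log₂((1/6)/(1/3)) = -0.16667
  P(3)·log₂(P(3)/Q(3)) = (17/24)·log₂((17/24)/(1/3)) = 0.77029

D_KL(P||Q) = -0.17688 - 0.16667 + 0.77029 = 0.42674 ≈ 0.4267 bits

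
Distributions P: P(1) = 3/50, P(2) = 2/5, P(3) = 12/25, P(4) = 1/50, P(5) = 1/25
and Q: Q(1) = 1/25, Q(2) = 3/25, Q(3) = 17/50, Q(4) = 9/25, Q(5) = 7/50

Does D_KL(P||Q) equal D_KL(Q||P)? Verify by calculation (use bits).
D_KL(P||Q) = 0.8130 bits, D_KL(Q||P) = 1.3532 bits. No — D_KL(P||Q) ≠ D_KL(Q||P) for this pair.

D_KL(P||Q) = Σ P(x) log₂(P(x)/Q(x))

Computing term by term:
  P(1)·log₂(P(1)/Q(1)) = (3/50)·log₂((3/50)/(1/25)) = 0.03510
  P(2)·log₂(P(2)/Q(2)) = (2/5)·log₂((2/5)/(3/25)) = 0.69479
  P(3)·log₂(P(3)/Q(3)) = (12/25)·log₂((12/25)/(17/50)) = 0.23880
  P(4)·log₂(P(4)/Q(4)) = (1/50)·log₂((1/50)/(9/25)) = -0.08340
  P(5)·log₂(P(5)/Q(5)) = (1/25)·log₂((1/25)/(7/50)) = -0.07229

D_KL(P||Q) = 0.03510 + 0.69479 + 0.23880 - 0.08340 - 0.07229 = 0.81300 ≈ 0.8130 bits

D_KL(Q||P) = Σ Q(x) log₂(Q(x)/P(x))

Computing term by term:
  Q(1)·log₂(Q(1)/P(1)) = (1/25)·log₂((1/25)/(3/50)) = -0.02340
  Q(2)·log₂(Q(2)/P(2)) = (3/25)·log₂((3/25)/(2/5)) = -0.20844
  Q(3)·log₂(Q(3)/P(3)) = (17/50)·log₂((17/50)/(12/25)) = -0.16915
  Q(4)·log₂(Q(4)/P(4)) = (9/25)·log₂((9/25)/(1/50)) = 1.50117
  Q(5)·log₂(Q(5)/P(5)) = (7/50)·log₂((7/50)/(1/25)) = 0.25303

D_KL(Q||P) = -0.02340 - 0.20844 - 0.16915 + 1.50117 + 0.25303 = 1.35321 ≈ 1.3532 bits

These are NOT equal (difference: 0.5402 bits). KL divergence is asymmetric: D_KL(P||Q) ≠ D_KL(Q||P) in general.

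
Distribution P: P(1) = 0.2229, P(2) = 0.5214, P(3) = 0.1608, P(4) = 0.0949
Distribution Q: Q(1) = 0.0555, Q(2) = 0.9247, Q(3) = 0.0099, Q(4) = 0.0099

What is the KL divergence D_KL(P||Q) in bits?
0.9723 bits

D_KL(P||Q) = Σ P(x) log₂(P(x)/Q(x))

Computing term by term:
  P(1)·log₂(P(1)/Q(1)) = 0.2229·log₂(0.2229/0.0555) = 0.44710
  P(2)·log₂(P(2)/Q(2)) = 0.5214·log₂(0.5214/0.9247) = -0.43099
  P(3)·log₂(P(3)/Q(3)) = 0.1608·log₂(0.1608/0.0099) = 0.64669
  P(4)·log₂(P(4)/Q(4)) = 0.0949·log₂(0.0949/0.0099) = 0.30946

D_KL(P||Q) = 0.44710 - 0.43099 + 0.64669 + 0.30946 = 0.97226 ≈ 0.9723 bits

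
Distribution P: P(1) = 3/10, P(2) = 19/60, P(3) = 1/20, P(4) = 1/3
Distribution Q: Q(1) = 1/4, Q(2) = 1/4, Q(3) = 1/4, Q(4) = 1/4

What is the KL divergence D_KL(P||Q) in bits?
0.2092 bits

D_KL(P||Q) = Σ P(x) log₂(P(x)/Q(x))

Computing term by term:
  P(1)·log₂(P(1)/Q(1)) = (3/10)·log₂((3/10)/(1/4)) = 0.07891
  P(2)·log₂(P(2)/Q(2)) = (19/60)·log₂((19/60)/(1/4)) = 0.10800
  P(3)·log₂(P(3)/Q(3)) = (1/20)·log₂((1/20)/(1/4)) = -0.11610
  P(4)·log₂(P(4)/Q(4)) = (1/3)·log₂((1/3)/(1/4)) = 0.13835

D_KL(P||Q) = 0.07891 + 0.10800 - 0.11610 + 0.13835 = 0.20916 ≈ 0.2092 bits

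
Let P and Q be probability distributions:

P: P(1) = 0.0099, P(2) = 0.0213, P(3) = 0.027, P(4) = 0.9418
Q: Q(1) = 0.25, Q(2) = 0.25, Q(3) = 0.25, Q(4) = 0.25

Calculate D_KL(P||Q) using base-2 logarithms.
1.5936 bits

D_KL(P||Q) = Σ P(x) log₂(P(x)/Q(x))

Computing term by term:
  P(1)·log₂(P(1)/Q(1)) = 0.0099·log₂(0.0099/0.25) = -0.04612
  P(2)·log₂(P(2)/Q(2)) = 0.0213·log₂(0.0213/0.25) = -0.07568
  P(3)·log₂(P(3)/Q(3)) = 0.027·log₂(0.027/0.25) = -0.08669
  P(4)·log₂(P(4)/Q(4)) = 0.9418·log₂(0.9418/0.25) = 1.80213

D_KL(P||Q) = -0.04612 - 0.07568 - 0.08669 + 1.80213 = 1.59364 ≈ 1.5936 bits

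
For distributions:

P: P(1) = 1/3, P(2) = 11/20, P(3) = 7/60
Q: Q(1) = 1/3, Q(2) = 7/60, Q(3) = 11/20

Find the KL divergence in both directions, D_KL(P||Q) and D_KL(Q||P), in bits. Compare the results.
D_KL(P||Q) = 0.9694 bits, D_KL(Q||P) = 0.9694 bits. The two directions give exactly the same value for this pair.

D_KL(P||Q) = Σ P(x) log₂(P(x)/Q(x))

Computing term by term:
  P(1)·log₂(P(1)/Q(1)) = (1/3)·log₂((1/3)/(1/3)) = 0.00000
  P(2)·log₂(P(2)/Q(2)) = (11/20)·log₂((11/20)/(7/60)) = 1.23037
  P(3)·log₂(P(3)/Q(3)) = (7/60)·log₂((7/60)/(11/20)) = -0.26099

D_KL(P||Q) = 0.00000 + 1.23037 - 0.26099 = 0.96938 ≈ 0.9694 bits

D_KL(Q||P) = Σ Q(x) log₂(Q(x)/P(x))

Computing term by term:
  Q(1)·log₂(Q(1)/P(1)) = (1/3)·log₂((1/3)/(1/3)) = 0.00000
  Q(2)·log₂(Q(2)/P(2)) = (7/60)·log₂((7/60)/(11/20)) = -0.26099
  Q(3)·log₂(Q(3)/P(3)) = (11/20)·log₂((11/20)/(7/60)) = 1.23037

D_KL(Q||P) = 0.00000 - 0.26099 + 1.23037 = 0.96938 ≈ 0.9694 bits

These ARE equal here. Q is P with outcomes relabeled (Q(2) = P(3), Q(3) = P(2)) by a relabeling that is its own inverse, so the two sums contain exactly the same terms in a different order. This is a special case — KL divergence is not symmetric in general: D_KL(P||Q) ≠ D_KL(Q||P) for most P, Q.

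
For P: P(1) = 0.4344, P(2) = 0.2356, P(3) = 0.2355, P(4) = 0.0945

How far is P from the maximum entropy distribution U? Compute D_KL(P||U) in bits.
0.1732 bits

U(i) = 1/4 for all i

D_KL(P||U) = Σ P(x) log₂(P(x) / (1/4))
           = Σ P(x) log₂(P(x)) + log₂(4)
           = log₂(4) - H(P)

H(P) = -Σ P(x) log₂(P(x)):
  -P(1)·log₂(P(1)) = -(0.4344)·log₂(0.4344) = 0.52254
  -P(2)·log₂(P(2)) = -(0.2356)·log₂(0.2356) = 0.49136
  -P(3)·log₂(P(3)) = -(0.2355)·log₂(0.2355) = 0.49130
  -P(4)·log₂(P(4)) = -(0.0945)·log₂(0.0945) = 0.32163
H(P) = 0.52254 + 0.49136 + 0.49130 + 0.32163 = 1.82683 bits

log₂(4) = 2.00000 bits

D_KL(P||U) = 2.00000 - 1.82683 = 0.17317 ≈ 0.1732 bits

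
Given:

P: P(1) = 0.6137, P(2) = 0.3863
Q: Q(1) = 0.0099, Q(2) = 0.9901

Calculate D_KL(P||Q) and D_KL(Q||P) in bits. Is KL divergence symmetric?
D_KL(P||Q) = 3.1294 bits, D_KL(Q||P) = 1.2855 bits. No, KL divergence is not symmetric.

D_KL(P||Q) = Σ P(x) log₂(P(x)/Q(x))

Computing term by term:
  P(1)·log₂(P(1)/Q(1)) = 0.6137·log₂(0.6137/0.0099) = 3.65395
  P(2)·log₂(P(2)/Q(2)) = 0.3863·log₂(0.3863/0.9901) = -0.52454

D_KL(P||Q) = 3.65395 - 0.52454 = 3.12941 ≈ 3.1294 bits

D_KL(Q||P) = Σ Q(x) log₂(Q(x)/P(x))

Computing term by term:
  Q(1)·log₂(Q(1)/P(1)) = 0.0099·log₂(0.0099/0.6137) = -0.05894
  Q(2)·log₂(Q(2)/P(2)) = 0.9901·log₂(0.9901/0.3863) = 1.34441

D_KL(Q||P) = -0.05894 + 1.34441 = 1.28547 ≈ 1.2855 bits

These are NOT equal (difference: 1.8439 bits). KL divergence is asymmetric: D_KL(P||Q) ≠ D_KL(Q||P) in general.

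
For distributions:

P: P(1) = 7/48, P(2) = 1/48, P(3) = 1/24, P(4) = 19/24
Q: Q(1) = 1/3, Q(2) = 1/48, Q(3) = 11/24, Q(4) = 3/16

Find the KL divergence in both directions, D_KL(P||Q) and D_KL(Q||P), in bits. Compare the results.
D_KL(P||Q) = 1.3270 bits, D_KL(Q||P) = 1.5935 bits. D_KL(Q||P) is larger than D_KL(P||Q) by 0.2665 bits; the two directions differ.

D_KL(P||Q) = Σ P(x) log₂(P(x)/Q(x))

Computing term by term:
  P(1)·log₂(P(1)/Q(1)) = (7/48)·log₂((7/48)/(1/3)) = -0.17393
  P(2)·log₂(P(2)/Q(2)) = (1/48)·log₂((1/48)/(1/48)) = 0.00000
  P(3)·log₂(P(3)/Q(3)) = (1/24)·log₂((1/24)/(11/24)) = -0.14414
  P(4)·log₂(P(4)/Q(4)) = (19/24)·log₂((19/24)/(3/16)) = 1.64509

D_KL(P||Q) = -0.17393 + 0.00000 - 0.14414 + 1.64509 = 1.32702 ≈ 1.3270 bits

D_KL(Q||P) = Σ Q(x) log₂(Q(x)/P(x))

Computing term by term:
  Q(1)·log₂(Q(1)/P(1)) = (1/3)·log₂((1/3)/(7/48)) = 0.39755
  Q(2)·log₂(Q(2)/P(2)) = (1/48)·log₂((1/48)/(1/48)) = 0.00000
  Q(3)·log₂(Q(3)/P(3)) = (11/24)·log₂((11/24)/(1/24)) = 1.58557
  Q(4)·log₂(Q(4)/P(4)) = (3/16)·log₂((3/16)/(19/24)) = -0.38963

D_KL(Q||P) = 0.39755 + 0.00000 + 1.58557 - 0.38963 = 1.59349 ≈ 1.5935 bits

These are NOT equal (difference: 0.2665 bits). KL divergence is asymmetric: D_KL(P||Q) ≠ D_KL(Q||P) in general.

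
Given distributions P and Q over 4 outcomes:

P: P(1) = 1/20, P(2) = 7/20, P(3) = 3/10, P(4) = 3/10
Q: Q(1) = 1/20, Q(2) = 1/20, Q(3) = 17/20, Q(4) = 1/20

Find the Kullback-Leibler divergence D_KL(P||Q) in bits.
1.3073 bits

D_KL(P||Q) = Σ P(x) log₂(P(x)/Q(x))

Computing term by term:
  P(1)·log₂(P(1)/Q(1)) = (1/20)·log₂((1/20)/(1/20)) = 0.00000
  P(2)·log₂(P(2)/Q(2)) = (7/20)·log₂((7/20)/(1/20)) = 0.98257
  P(3)·log₂(P(3)/Q(3)) = (3/10)·log₂((3/10)/(17/20)) = -0.45075
  P(4)·log₂(P(4)/Q(4)) = (3/10)·log₂((3/10)/(1/20)) = 0.77549

D_KL(P||Q) = 0.00000 + 0.98257 - 0.45075 + 0.77549 = 1.30731 ≈ 1.3073 bits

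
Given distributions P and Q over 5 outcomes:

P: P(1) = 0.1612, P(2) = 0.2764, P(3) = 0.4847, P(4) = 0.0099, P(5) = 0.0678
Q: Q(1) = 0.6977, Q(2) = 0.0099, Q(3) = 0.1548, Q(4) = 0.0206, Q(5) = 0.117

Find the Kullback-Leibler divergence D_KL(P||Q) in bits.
1.7212 bits

D_KL(P||Q) = Σ P(x) log₂(P(x)/Q(x))

Computing term by term:
  P(1)·log₂(P(1)/Q(1)) = 0.1612·log₂(0.1612/0.6977) = -0.34074
  P(2)·log₂(P(2)/Q(2)) = 0.2764·log₂(0.2764/0.0099) = 1.32760
  P(3)·log₂(P(3)/Q(3)) = 0.4847·log₂(0.4847/0.1548) = 0.79815
  P(4)·log₂(P(4)/Q(4)) = 0.0099·log₂(0.0099/0.0206) = -0.01047
  P(5)·log₂(P(5)/Q(5)) = 0.0678·log₂(0.0678/0.117) = -0.05337

D_KL(P||Q) = -0.34074 + 1.32760 + 0.79815 - 0.01047 - 0.05337 = 1.72117 ≈ 1.7212 bits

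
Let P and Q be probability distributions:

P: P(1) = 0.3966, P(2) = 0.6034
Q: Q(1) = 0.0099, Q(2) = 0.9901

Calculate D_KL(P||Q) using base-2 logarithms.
1.6804 bits

D_KL(P||Q) = Σ P(x) log₂(P(x)/Q(x))

Computing term by term:
  P(1)·log₂(P(1)/Q(1)) = 0.3966·log₂(0.3966/0.0099) = 2.11154
  P(2)·log₂(P(2)/Q(2)) = 0.6034·log₂(0.6034/0.9901) = -0.43110

D_KL(P||Q) = 2.11154 - 0.43110 = 1.68044 ≈ 1.6804 bits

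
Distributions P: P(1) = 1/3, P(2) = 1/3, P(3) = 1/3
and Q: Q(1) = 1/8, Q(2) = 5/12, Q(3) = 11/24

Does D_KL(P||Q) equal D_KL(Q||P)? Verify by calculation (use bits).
D_KL(P||Q) = 0.2112 bits, D_KL(Q||P) = 0.1678 bits. No — D_KL(P||Q) ≠ D_KL(Q||P) for this pair.

D_KL(P||Q) = Σ P(x) log₂(P(x)/Q(x))

Computing term by term:
  P(1)·log₂(P(1)/Q(1)) = (1/3)·log₂((1/3)/(1/8)) = 0.47168
  P(2)·log₂(P(2)/Q(2)) = (1/3)·log₂((1/3)/(5/12)) = -0.10731
  P(3)·log₂(P(3)/Q(3)) = (1/3)·log₂((1/3)/(11/24)) = -0.15314

D_KL(P||Q) = 0.47168 - 0.10731 - 0.15314 = 0.21123 ≈ 0.2112 bits

D_KL(Q||P) = Σ Q(x) log₂(Q(x)/P(x))

Computing term by term:
  Q(1)·log₂(Q(1)/P(1)) = (1/8)·log₂((1/8)/(1/3)) = -0.17688
  Q(2)·log₂(Q(2)/P(2)) = (5/12)·log₂((5/12)/(1/3)) = 0.13414
  Q(3)·log₂(Q(3)/P(3)) = (11/24)·log₂((11/24)/(1/3)) = 0.21057

D_KL(Q||P) = -0.17688 + 0.13414 + 0.21057 = 0.16783 ≈ 0.1678 bits

These are NOT equal (difference: 0.0434 bits). KL divergence is asymmetric: D_KL(P||Q) ≠ D_KL(Q||P) in general.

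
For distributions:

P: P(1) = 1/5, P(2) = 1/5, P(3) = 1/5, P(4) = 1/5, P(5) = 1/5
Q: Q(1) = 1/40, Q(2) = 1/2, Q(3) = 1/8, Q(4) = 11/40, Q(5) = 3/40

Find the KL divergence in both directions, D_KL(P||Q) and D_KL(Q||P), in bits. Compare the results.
D_KL(P||Q) = 0.6623 bits, D_KL(Q||P) = 0.5214 bits. D_KL(P||Q) is larger than D_KL(Q||P) by 0.1409 bits; the two directions differ.

D_KL(P||Q) = Σ P(x) log₂(P(x)/Q(x))

Computing term by term:
  P(1)·log₂(P(1)/Q(1)) = (1/5)·log₂((1/5)/(1/40)) = 0.60000
  P(2)·log₂(P(2)/Q(2)) = (1/5)·log₂((1/5)/(1/2)) = -0.26439
  P(3)·log₂(P(3)/Q(3)) = (1/5)·log₂((1/5)/(1/8)) = 0.13561
  P(4)·log₂(P(4)/Q(4)) = (1/5)·log₂((1/5)/(11/40)) = -0.09189
  P(5)·log₂(P(5)/Q(5)) = (1/5)·log₂((1/5)/(3/40)) = 0.28301

D_KL(P||Q) = 0.60000 - 0.26439 + 0.13561 - 0.09189 + 0.28301 = 0.66234 ≈ 0.6623 bits

D_KL(Q||P) = Σ Q(x) log₂(Q(x)/P(x))

Computing term by term:
  Q(1)·log₂(Q(1)/P(1)) = (1/40)·log₂((1/40)/(1/5)) = -0.07500
  Q(2)·log₂(Q(2)/P(2)) = (1/2)·log₂((1/2)/(1/5)) = 0.66096
  Q(3)·log₂(Q(3)/P(3)) = (1/8)·log₂((1/8)/(1/5)) = -0.08476
  Q(4)·log₂(Q(4)/P(4)) = (11/40)·log₂((11/40)/(1/5)) = 0.12634
  Q(5)·log₂(Q(5)/P(5)) = (3/40)·log₂((3/40)/(1/5)) = -0.10613

D_KL(Q||P) = -0.07500 + 0.66096 - 0.08476 + 0.12634 - 0.10613 = 0.52141 ≈ 0.5214 bits

These are NOT equal (difference: 0.1409 bits). KL divergence is asymmetric: D_KL(P||Q) ≠ D_KL(Q||P) in general.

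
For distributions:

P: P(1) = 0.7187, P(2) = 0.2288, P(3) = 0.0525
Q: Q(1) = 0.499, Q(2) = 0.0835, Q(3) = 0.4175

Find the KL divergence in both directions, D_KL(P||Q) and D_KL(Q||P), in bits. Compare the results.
D_KL(P||Q) = 0.5540 bits, D_KL(Q||P) = 0.8648 bits. D_KL(Q||P) is larger than D_KL(P||Q) by 0.3108 bits; the two directions differ.

D_KL(P||Q) = Σ P(x) log₂(P(x)/Q(x))

Computing term by term:
  P(1)·log₂(P(1)/Q(1)) = 0.7187·log₂(0.7187/0.499) = 0.37829
  P(2)·log₂(P(2)/Q(2)) = 0.2288·log₂(0.2288/0.0835) = 0.33273
  P(3)·log₂(P(3)/Q(3)) = 0.0525·log₂(0.0525/0.4175) = -0.15705

D_KL(P||Q) = 0.37829 + 0.33273 - 0.15705 = 0.55397 ≈ 0.5540 bits

D_KL(Q||P) = Σ Q(x) log₂(Q(x)/P(x))

Computing term by term:
  Q(1)·log₂(Q(1)/P(1)) = 0.499·log₂(0.499/0.7187) = -0.26265
  Q(2)·log₂(Q(2)/P(2)) = 0.0835·log₂(0.0835/0.2288) = -0.12143
  Q(3)·log₂(Q(3)/P(3)) = 0.4175·log₂(0.4175/0.0525) = 1.24890

D_KL(Q||P) = -0.26265 - 0.12143 + 1.24890 = 0.86482 ≈ 0.8648 bits

These are NOT equal (difference: 0.3108 bits). KL divergence is asymmetric: D_KL(P||Q) ≠ D_KL(Q||P) in general.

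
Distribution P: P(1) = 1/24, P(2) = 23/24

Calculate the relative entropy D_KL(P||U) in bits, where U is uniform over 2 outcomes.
0.7501 bits

U(i) = 1/2 for all i

D_KL(P||U) = Σ P(x) log₂(P(x) / (1/2))
           = Σ P(x) log₂(P(x)) + log₂(2)
           = log₂(2) - H(P)

H(P) = -Σ P(x) log₂(P(x)):
  -P(1)·log₂(P(1)) = -(1/24)·log₂(1/24) = 0.19104
  -P(2)·log₂(P(2)) = -(23/24)·log₂(23/24) = 0.05884
H(P) = 0.19104 + 0.05884 = 0.24988 bits

log₂(2) = 1.00000 bits

D_KL(P||U) = 1.00000 - 0.24988 = 0.75012 ≈ 0.7501 bits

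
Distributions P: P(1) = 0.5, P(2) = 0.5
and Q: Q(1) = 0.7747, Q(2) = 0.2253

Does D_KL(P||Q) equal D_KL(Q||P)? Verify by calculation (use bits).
D_KL(P||Q) = 0.2592 bits, D_KL(Q||P) = 0.2303 bits. No — D_KL(P||Q) ≠ D_KL(Q||P) for this pair.

D_KL(P||Q) = Σ P(x) log₂(P(x)/Q(x))

Computing term by term:
  P(1)·log₂(P(1)/Q(1)) = 0.5·log₂(0.5/0.7747) = -0.31585
  P(2)·log₂(P(2)/Q(2)) = 0.5·log₂(0.5/0.2253) = 0.57504

D_KL(P||Q) = -0.31585 + 0.57504 = 0.25919 ≈ 0.2592 bits

D_KL(Q||P) = Σ Q(x) log₂(Q(x)/P(x))

Computing term by term:
  Q(1)·log₂(Q(1)/P(1)) = 0.7747·log₂(0.7747/0.5) = 0.48939
  Q(2)·log₂(Q(2)/P(2)) = 0.2253·log₂(0.2253/0.5) = -0.25911

D_KL(Q||P) = 0.48939 - 0.25911 = 0.23028 ≈ 0.2303 bits

These are NOT equal (difference: 0.0289 bits). KL divergence is asymmetric: D_KL(P||Q) ≠ D_KL(Q||P) in general.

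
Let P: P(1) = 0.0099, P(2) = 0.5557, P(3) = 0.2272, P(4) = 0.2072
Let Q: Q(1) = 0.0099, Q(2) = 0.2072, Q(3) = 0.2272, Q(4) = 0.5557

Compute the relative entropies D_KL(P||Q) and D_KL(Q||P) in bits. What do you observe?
D_KL(P||Q) = 0.4960 bits, D_KL(Q||P) = 0.4960 bits. The two directions give the same value here, because Q is a self-inverse relabeling of P; in general KL divergence is asymmetric.

D_KL(P||Q) = Σ P(x) log₂(P(x)/Q(x))

Computing term by term:
  P(1)·log₂(P(1)/Q(1)) = 0.0099·log₂(0.0099/0.0099) = 0.00000
  P(2)·log₂(P(2)/Q(2)) = 0.5557·log₂(0.5557/0.2072) = 0.79092
  P(3)·log₂(P(3)/Q(3)) = 0.2272·log₂(0.2272/0.2272) = 0.00000
  P(4)·log₂(P(4)/Q(4)) = 0.2072·log₂(0.2072/0.5557) = -0.29490

D_KL(P||Q) = 0.00000 + 0.79092 + 0.00000 - 0.29490 = 0.49602 ≈ 0.4960 bits

D_KL(Q||P) = Σ Q(x) log₂(Q(x)/P(x))

Computing term by term:
  Q(1)·log₂(Q(1)/P(1)) = 0.0099·log₂(0.0099/0.0099) = 0.00000
  Q(2)·log₂(Q(2)/P(2)) = 0.2072·log₂(0.2072/0.5557) = -0.29490
  Q(3)·log₂(Q(3)/P(3)) = 0.2272·log₂(0.2272/0.2272) = 0.00000
  Q(4)·log₂(Q(4)/P(4)) = 0.5557·log₂(0.5557/0.2072) = 0.79092

D_KL(Q||P) = 0.00000 - 0.29490 + 0.00000 + 0.79092 = 0.49602 ≈ 0.4960 bits

These ARE equal here. Q is P with outcomes relabeled (Q(2) = P(4), Q(4) = P(2)) by a relabeling that is its own inverse, so the two sums contain exactly the same terms in a different order. This is a special case — KL divergence is not symmetric in general: D_KL(P||Q) ≠ D_KL(Q||P) for most P, Q.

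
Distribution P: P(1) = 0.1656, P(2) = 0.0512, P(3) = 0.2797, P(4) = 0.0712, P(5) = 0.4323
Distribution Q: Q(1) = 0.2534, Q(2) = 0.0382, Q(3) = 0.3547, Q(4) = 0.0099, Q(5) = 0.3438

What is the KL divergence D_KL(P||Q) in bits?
0.1697 bits

D_KL(P||Q) = Σ P(x) log₂(P(x)/Q(x))

Computing term by term:
  P(1)·log₂(P(1)/Q(1)) = 0.1656·log₂(0.1656/0.2534) = -0.10163
  P(2)·log₂(P(2)/Q(2)) = 0.0512·log₂(0.0512/0.0382) = 0.02164
  P(3)·log₂(P(3)/Q(3)) = 0.2797·log₂(0.2797/0.3547) = -0.09586
  P(4)·log₂(P(4)/Q(4)) = 0.0712·log₂(0.0712/0.0099) = 0.20266
  P(5)·log₂(P(5)/Q(5)) = 0.4323·log₂(0.4323/0.3438) = 0.14286

D_KL(P||Q) = -0.10163 + 0.02164 - 0.09586 + 0.20266 + 0.14286 = 0.16967 ≈ 0.1697 bits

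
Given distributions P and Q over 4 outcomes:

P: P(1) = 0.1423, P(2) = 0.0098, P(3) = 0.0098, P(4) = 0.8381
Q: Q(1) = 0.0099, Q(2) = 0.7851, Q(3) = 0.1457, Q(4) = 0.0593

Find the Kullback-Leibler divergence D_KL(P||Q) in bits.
3.6495 bits

D_KL(P||Q) = Σ P(x) log₂(P(x)/Q(x))

Computing term by term:
  P(1)·log₂(P(1)/Q(1)) = 0.1423·log₂(0.1423/0.0099) = 0.54720
  P(2)·log₂(P(2)/Q(2)) = 0.0098·log₂(0.0098/0.7851) = -0.06197
  P(3)·log₂(P(3)/Q(3)) = 0.0098·log₂(0.0098/0.1457) = -0.03816
  P(4)·log₂(P(4)/Q(4)) = 0.8381·log₂(0.8381/0.0593) = 3.20240

D_KL(P||Q) = 0.54720 - 0.06197 - 0.03816 + 3.20240 = 3.64947 ≈ 3.6495 bits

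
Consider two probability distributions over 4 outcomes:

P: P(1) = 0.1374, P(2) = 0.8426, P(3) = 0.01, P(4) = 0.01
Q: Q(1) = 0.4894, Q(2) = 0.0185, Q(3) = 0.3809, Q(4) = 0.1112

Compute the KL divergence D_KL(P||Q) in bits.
4.3030 bits

D_KL(P||Q) = Σ P(x) log₂(P(x)/Q(x))

Computing term by term:
  P(1)·log₂(P(1)/Q(1)) = 0.1374·log₂(0.1374/0.4894) = -0.25180
  P(2)·log₂(P(2)/Q(2)) = 0.8426·log₂(0.8426/0.0185) = 4.64209
  P(3)·log₂(P(3)/Q(3)) = 0.01·log₂(0.01/0.3809) = -0.05251
  P(4)·log₂(P(4)/Q(4)) = 0.01·log₂(0.01/0.1112) = -0.03475

D_KL(P||Q) = -0.25180 + 4.64209 - 0.05251 - 0.03475 = 4.30303 ≈ 4.3030 bits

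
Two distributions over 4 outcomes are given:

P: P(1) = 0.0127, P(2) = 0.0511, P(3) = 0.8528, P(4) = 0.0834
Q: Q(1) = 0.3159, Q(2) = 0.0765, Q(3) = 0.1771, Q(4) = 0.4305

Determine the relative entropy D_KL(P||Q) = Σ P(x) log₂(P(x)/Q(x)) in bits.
1.6477 bits

D_KL(P||Q) = Σ P(x) log₂(P(x)/Q(x))

Computing term by term:
  P(1)·log₂(P(1)/Q(1)) = 0.0127·log₂(0.0127/0.3159) = -0.05888
  P(2)·log₂(P(2)/Q(2)) = 0.0511·log₂(0.0511/0.0765) = -0.02975
  P(3)·log₂(P(3)/Q(3)) = 0.8528·log₂(0.8528/0.1771) = 1.93385
  P(4)·log₂(P(4)/Q(4)) = 0.0834·log₂(0.0834/0.4305) = -0.19748

D_KL(P||Q) = -0.05888 - 0.02975 + 1.93385 - 0.19748 = 1.64774 ≈ 1.6477 bits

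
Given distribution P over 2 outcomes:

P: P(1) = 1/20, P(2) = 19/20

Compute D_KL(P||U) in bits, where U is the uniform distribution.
0.7136 bits

U(i) = 1/2 for all i

D_KL(P||U) = Σ P(x) log₂(P(x) / (1/2))
           = Σ P(x) log₂(P(x)) + log₂(2)
           = log₂(2) - H(P)

H(P) = -Σ P(x) log₂(P(x)):
  -P(1)·log₂(P(1)) = -(1/20)·log₂(1/20) = 0.21610
  -P(2)·log₂(P(2)) = -(19/20)·log₂(19/20) = 0.07030
H(P) = 0.21610 + 0.07030 = 0.28640 bits

log₂(2) = 1.00000 bits

D_KL(P||U) = 1.00000 - 0.28640 = 0.71360 ≈ 0.7136 bits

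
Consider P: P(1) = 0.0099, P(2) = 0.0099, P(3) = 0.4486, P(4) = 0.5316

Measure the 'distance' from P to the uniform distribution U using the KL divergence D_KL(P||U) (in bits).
0.8648 bits

U(i) = 1/4 for all i

D_KL(P||U) = Σ P(x) log₂(P(x) / (1/4))
           = Σ P(x) log₂(P(x)) + log₂(4)
           = log₂(4) - H(P)

H(P) = -Σ P(x) log₂(P(x)):
  -P(1)·log₂(P(1)) = -(0.0099)·log₂(0.0099) = 0.06592
  -P(2)·log₂(P(2)) = -(0.0099)·log₂(0.0099) = 0.06592
  -P(3)·log₂(P(3)) = -(0.4486)·log₂(0.4486) = 0.51881
  -P(4)·log₂(P(4)) = -(0.5316)·log₂(0.5316) = 0.48460
H(P) = 0.06592 + 0.06592 + 0.51881 + 0.48460 = 1.13525 bits

log₂(4) = 2.00000 bits

D_KL(P||U) = 2.00000 - 1.13525 = 0.86475 ≈ 0.8648 bits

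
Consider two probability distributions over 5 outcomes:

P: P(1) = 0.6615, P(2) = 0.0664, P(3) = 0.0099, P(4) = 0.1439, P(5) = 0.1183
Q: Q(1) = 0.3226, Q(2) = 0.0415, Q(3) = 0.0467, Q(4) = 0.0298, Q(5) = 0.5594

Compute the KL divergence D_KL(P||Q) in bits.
0.7699 bits

D_KL(P||Q) = Σ P(x) log₂(P(x)/Q(x))

Computing term by term:
  P(1)·log₂(P(1)/Q(1)) = 0.6615·log₂(0.6615/0.3226) = 0.68531
  P(2)·log₂(P(2)/Q(2)) = 0.0664·log₂(0.0664/0.0415) = 0.04502
  P(3)·log₂(P(3)/Q(3)) = 0.0099·log₂(0.0099/0.0467) = -0.02216
  P(4)·log₂(P(4)/Q(4)) = 0.1439·log₂(0.1439/0.0298) = 0.32690
  P(5)·log₂(P(5)/Q(5)) = 0.1183·log₂(0.1183/0.5594) = -0.26516

D_KL(P||Q) = 0.68531 + 0.04502 - 0.02216 + 0.32690 - 0.26516 = 0.76991 ≈ 0.7699 bits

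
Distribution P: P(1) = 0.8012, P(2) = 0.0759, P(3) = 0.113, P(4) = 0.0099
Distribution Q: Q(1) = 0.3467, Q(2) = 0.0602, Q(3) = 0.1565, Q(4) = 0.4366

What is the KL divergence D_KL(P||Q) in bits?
0.8864 bits

D_KL(P||Q) = Σ P(x) log₂(P(x)/Q(x))

Computing term by term:
  P(1)·log₂(P(1)/Q(1)) = 0.8012·log₂(0.8012/0.3467) = 0.96823
  P(2)·log₂(P(2)/Q(2)) = 0.0759·log₂(0.0759/0.0602) = 0.02538
  P(3)·log₂(P(3)/Q(3)) = 0.113·log₂(0.113/0.1565) = -0.05309
  P(4)·log₂(P(4)/Q(4)) = 0.0099·log₂(0.0099/0.4366) = -0.05408

D_KL(P||Q) = 0.96823 + 0.02538 - 0.05309 - 0.05408 = 0.88644 ≈ 0.8864 bits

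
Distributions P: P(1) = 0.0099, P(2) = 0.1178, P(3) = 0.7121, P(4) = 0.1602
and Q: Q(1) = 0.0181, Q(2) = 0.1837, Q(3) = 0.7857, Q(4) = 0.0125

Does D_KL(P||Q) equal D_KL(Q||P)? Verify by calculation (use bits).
D_KL(P||Q) = 0.4043 bits, D_KL(Q||P) = 0.1990 bits. No — D_KL(P||Q) ≠ D_KL(Q||P) for this pair.

D_KL(P||Q) = Σ P(x) log₂(P(x)/Q(x))

Computing term by term:
  P(1)·log₂(P(1)/Q(1)) = 0.0099·log₂(0.0099/0.0181) = -0.00862
  P(2)·log₂(P(2)/Q(2)) = 0.1178·log₂(0.1178/0.1837) = -0.07551
  P(3)·log₂(P(3)/Q(3)) = 0.7121·log₂(0.7121/0.7857) = -0.10105
  P(4)·log₂(P(4)/Q(4)) = 0.1602·log₂(0.1602/0.0125) = 0.58952

D_KL(P||Q) = -0.00862 - 0.07551 - 0.10105 + 0.58952 = 0.40434 ≈ 0.4043 bits

D_KL(Q||P) = Σ Q(x) log₂(Q(x)/P(x))

Computing term by term:
  Q(1)·log₂(Q(1)/P(1)) = 0.0181·log₂(0.0181/0.0099) = 0.01576
  Q(2)·log₂(Q(2)/P(2)) = 0.1837·log₂(0.1837/0.1178) = 0.11775
  Q(3)·log₂(Q(3)/P(3)) = 0.7857·log₂(0.7857/0.7121) = 0.11149
  Q(4)·log₂(Q(4)/P(4)) = 0.0125·log₂(0.0125/0.1602) = -0.04600

D_KL(Q||P) = 0.01576 + 0.11775 + 0.11149 - 0.04600 = 0.19900 ≈ 0.1990 bits

These are NOT equal (difference: 0.2053 bits). KL divergence is asymmetric: D_KL(P||Q) ≠ D_KL(Q||P) in general.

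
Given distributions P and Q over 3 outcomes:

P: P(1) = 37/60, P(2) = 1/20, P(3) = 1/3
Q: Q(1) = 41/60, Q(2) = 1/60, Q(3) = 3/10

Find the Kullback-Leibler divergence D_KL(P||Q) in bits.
0.0386 bits

D_KL(P||Q) = Σ P(x) log₂(P(x)/Q(x))

Computing term by term:
  P(1)·log₂(P(1)/Q(1)) = (37/60)·log₂((37/60)/(41/60)) = -0.09133
  P(2)·log₂(P(2)/Q(2)) = (1/20)·log₂((1/20)/(1/60)) = 0.07925
  P(3)·log₂(P(3)/Q(3)) = (1/3)·log₂((1/3)/(3/10)) = 0.05067

D_KL(P||Q) = -0.09133 + 0.07925 + 0.05067 = 0.03859 ≈ 0.0386 bits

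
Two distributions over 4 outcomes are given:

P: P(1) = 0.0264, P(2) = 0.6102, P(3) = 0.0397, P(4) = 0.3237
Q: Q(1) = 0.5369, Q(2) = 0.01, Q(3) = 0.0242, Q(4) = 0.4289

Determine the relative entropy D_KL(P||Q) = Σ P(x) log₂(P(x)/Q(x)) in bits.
3.4014 bits

D_KL(P||Q) = Σ P(x) log₂(P(x)/Q(x))

Computing term by term:
  P(1)·log₂(P(1)/Q(1)) = 0.0264·log₂(0.0264/0.5369) = -0.11474
  P(2)·log₂(P(2)/Q(2)) = 0.6102·log₂(0.6102/0.01) = 3.61922
  P(3)·log₂(P(3)/Q(3)) = 0.0397·log₂(0.0397/0.0242) = 0.02835
  P(4)·log₂(P(4)/Q(4)) = 0.3237·log₂(0.3237/0.4289) = -0.13142

D_KL(P||Q) = -0.11474 + 3.61922 + 0.02835 - 0.13142 = 3.40141 ≈ 3.4014 bits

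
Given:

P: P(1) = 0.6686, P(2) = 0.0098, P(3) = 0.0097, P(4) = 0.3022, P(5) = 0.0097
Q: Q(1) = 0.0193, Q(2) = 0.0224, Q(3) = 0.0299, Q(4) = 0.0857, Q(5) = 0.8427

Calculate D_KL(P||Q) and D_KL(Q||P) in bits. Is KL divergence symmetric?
D_KL(P||Q) = 3.8791 bits, D_KL(Q||P) = 5.2485 bits. No, KL divergence is not symmetric.

D_KL(P||Q) = Σ P(x) log₂(P(x)/Q(x))

Computing term by term:
  P(1)·log₂(P(1)/Q(1)) = 0.6686·log₂(0.6686/0.0193) = 3.41954
  P(2)·log₂(P(2)/Q(2)) = 0.0098·log₂(0.0098/0.0224) = -0.01169
  P(3)·log₂(P(3)/Q(3)) = 0.0097·log₂(0.0097/0.0299) = -0.01575
  P(4)·log₂(P(4)/Q(4)) = 0.3022·log₂(0.3022/0.0857) = 0.54944
  P(5)·log₂(P(5)/Q(5)) = 0.0097·log₂(0.0097/0.8427) = -0.06248

D_KL(P||Q) = 3.41954 - 0.01169 - 0.01575 + 0.54944 - 0.06248 = 3.87906 ≈ 3.8791 bits

D_KL(Q||P) = Σ Q(x) log₂(Q(x)/P(x))

Computing term by term:
  Q(1)·log₂(Q(1)/P(1)) = 0.0193·log₂(0.0193/0.6686) = -0.09871
  Q(2)·log₂(Q(2)/P(2)) = 0.0224·log₂(0.0224/0.0098) = 0.02672
  Q(3)·log₂(Q(3)/P(3)) = 0.0299·log₂(0.0299/0.0097) = 0.04856
  Q(4)·log₂(Q(4)/P(4)) = 0.0857·log₂(0.0857/0.3022) = -0.15581
  Q(5)·log₂(Q(5)/P(5)) = 0.8427·log₂(0.8427/0.0097) = 5.42774

D_KL(Q||P) = -0.09871 + 0.02672 + 0.04856 - 0.15581 + 5.42774 = 5.24850 ≈ 5.2485 bits

These are NOT equal (difference: 1.3694 bits). KL divergence is asymmetric: D_KL(P||Q) ≠ D_KL(Q||P) in general.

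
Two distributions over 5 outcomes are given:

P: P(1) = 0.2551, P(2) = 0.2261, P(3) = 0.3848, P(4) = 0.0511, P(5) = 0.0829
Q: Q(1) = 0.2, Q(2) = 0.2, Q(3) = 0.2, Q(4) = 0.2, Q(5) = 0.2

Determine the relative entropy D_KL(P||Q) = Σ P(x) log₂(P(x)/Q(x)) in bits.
0.2869 bits

D_KL(P||Q) = Σ P(x) log₂(P(x)/Q(x))

Computing term by term:
  P(1)·log₂(P(1)/Q(1)) = 0.2551·log₂(0.2551/0.2) = 0.08956
  P(2)·log₂(P(2)/Q(2)) = 0.2261·log₂(0.2261/0.2) = 0.04001
  P(3)·log₂(P(3)/Q(3)) = 0.3848·log₂(0.3848/0.2) = 0.36329
  P(4)·log₂(P(4)/Q(4)) = 0.0511·log₂(0.0511/0.2) = -0.10060
  P(5)·log₂(P(5)/Q(5)) = 0.0829·log₂(0.0829/0.2) = -0.10533

D_KL(P||Q) = 0.08956 + 0.04001 + 0.36329 - 0.10060 - 0.10533 = 0.28693 ≈ 0.2869 bits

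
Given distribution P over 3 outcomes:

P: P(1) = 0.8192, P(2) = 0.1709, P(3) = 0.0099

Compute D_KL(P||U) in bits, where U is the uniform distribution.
0.8478 bits

U(i) = 1/3 for all i

D_KL(P||U) = Σ P(x) log₂(P(x) / (1/3))
           = Σ P(x) log₂(P(x)) + log₂(3)
           = log₂(3) - H(P)

H(P) = -Σ P(x) log₂(P(x)):
  -P(1)·log₂(P(1)) = -(0.8192)·log₂(0.8192) = 0.23569
  -P(2)·log₂(P(2)) = -(0.1709)·log₂(0.1709) = 0.43559
  -P(3)·log₂(P(3)) = -(0.0099)·log₂(0.0099) = 0.06592
H(P) = 0.23569 + 0.43559 + 0.06592 = 0.73720 bits

log₂(3) = 1.58496 bits

D_KL(P||U) = 1.58496 - 0.73720 = 0.84776 ≈ 0.8478 bits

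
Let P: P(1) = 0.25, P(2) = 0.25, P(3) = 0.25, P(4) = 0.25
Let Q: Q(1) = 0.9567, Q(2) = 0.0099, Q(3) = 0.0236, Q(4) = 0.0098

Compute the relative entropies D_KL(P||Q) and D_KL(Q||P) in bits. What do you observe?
D_KL(P||Q) = 2.7001 bits, D_KL(Q||P) = 1.6800 bits. The two directions give different values (D_KL(P||Q) exceeds D_KL(Q||P) by 1.0201 bits): KL divergence is asymmetric.

D_KL(P||Q) = Σ P(x) log₂(P(x)/Q(x))

Computing term by term:
  P(1)·log₂(P(1)/Q(1)) = 0.25·log₂(0.25/0.9567) = -0.48403
  P(2)·log₂(P(2)/Q(2)) = 0.25·log₂(0.25/0.0099) = 1.16459
  P(3)·log₂(P(3)/Q(3)) = 0.25·log₂(0.25/0.0236) = 0.85127
  P(4)·log₂(P(4)/Q(4)) = 0.25·log₂(0.25/0.0098) = 1.16825

D_KL(P||Q) = -0.48403 + 1.16459 + 0.85127 + 1.16825 = 2.70008 ≈ 2.7001 bits

D_KL(Q||P) = Σ Q(x) log₂(Q(x)/P(x))

Computing term by term:
  Q(1)·log₂(Q(1)/P(1)) = 0.9567·log₂(0.9567/0.25) = 1.85230
  Q(2)·log₂(Q(2)/P(2)) = 0.0099·log₂(0.0099/0.25) = -0.04612
  Q(3)·log₂(Q(3)/P(3)) = 0.0236·log₂(0.0236/0.25) = -0.08036
  Q(4)·log₂(Q(4)/P(4)) = 0.0098·log₂(0.0098/0.25) = -0.04580

D_KL(Q||P) = 1.85230 - 0.04612 - 0.08036 - 0.04580 = 1.68002 ≈ 1.6800 bits

These are NOT equal (difference: 1.0201 bits). KL divergence is asymmetric: D_KL(P||Q) ≠ D_KL(Q||P) in general.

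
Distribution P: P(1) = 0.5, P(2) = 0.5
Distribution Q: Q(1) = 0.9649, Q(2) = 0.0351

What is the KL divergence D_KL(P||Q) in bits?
1.4420 bits

D_KL(P||Q) = Σ P(x) log₂(P(x)/Q(x))

Computing term by term:
  P(1)·log₂(P(1)/Q(1)) = 0.5·log₂(0.5/0.9649) = -0.47423
  P(2)·log₂(P(2)/Q(2)) = 0.5·log₂(0.5/0.0351) = 1.91619

D_KL(P||Q) = -0.47423 + 1.91619 = 1.44196 ≈ 1.4420 bits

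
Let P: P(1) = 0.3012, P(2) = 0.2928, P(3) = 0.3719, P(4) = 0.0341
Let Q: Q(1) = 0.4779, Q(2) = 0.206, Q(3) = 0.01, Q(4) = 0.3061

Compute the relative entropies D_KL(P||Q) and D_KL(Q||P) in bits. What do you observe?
D_KL(P||Q) = 1.7801 bits, D_KL(Q||P) = 1.1308 bits. The two directions give different values (D_KL(P||Q) exceeds D_KL(Q||P) by 0.6493 bits): KL divergence is asymmetric.

D_KL(P||Q) = Σ P(x) log₂(P(x)/Q(x))

Computing term by term:
  P(1)·log₂(P(1)/Q(1)) = 0.3012·log₂(0.3012/0.4779) = -0.20060
  P(2)·log₂(P(2)/Q(2)) = 0.2928·log₂(0.2928/0.206) = 0.14853
  P(3)·log₂(P(3)/Q(3)) = 0.3719·log₂(0.3719/0.01) = 1.94014
  P(4)·log₂(P(4)/Q(4)) = 0.0341·log₂(0.0341/0.3061) = -0.10797

D_KL(P||Q) = -0.20060 + 0.14853 + 1.94014 - 0.10797 = 1.78010 ≈ 1.7801 bits

D_KL(Q||P) = Σ Q(x) log₂(Q(x)/P(x))

Computing term by term:
  Q(1)·log₂(Q(1)/P(1)) = 0.4779·log₂(0.4779/0.3012) = 0.31828
  Q(2)·log₂(Q(2)/P(2)) = 0.206·log₂(0.206/0.2928) = -0.10450
  Q(3)·log₂(Q(3)/P(3)) = 0.01·log₂(0.01/0.3719) = -0.05217
  Q(4)·log₂(Q(4)/P(4)) = 0.3061·log₂(0.3061/0.0341) = 0.96916

D_KL(Q||P) = 0.31828 - 0.10450 - 0.05217 + 0.96916 = 1.13077 ≈ 1.1308 bits

These are NOT equal (difference: 0.6493 bits). KL divergence is asymmetric: D_KL(P||Q) ≠ D_KL(Q||P) in general.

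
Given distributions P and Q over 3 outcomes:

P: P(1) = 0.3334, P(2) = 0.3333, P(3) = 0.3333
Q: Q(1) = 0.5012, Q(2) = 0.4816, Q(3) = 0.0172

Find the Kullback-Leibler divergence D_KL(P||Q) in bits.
1.0522 bits

D_KL(P||Q) = Σ P(x) log₂(P(x)/Q(x))

Computing term by term:
  P(1)·log₂(P(1)/Q(1)) = 0.3334·log₂(0.3334/0.5012) = -0.19608
  P(2)·log₂(P(2)/Q(2)) = 0.3333·log₂(0.3333/0.4816) = -0.17699
  P(3)·log₂(P(3)/Q(3)) = 0.3333·log₂(0.3333/0.0172) = 1.42530

D_KL(P||Q) = -0.19608 - 0.17699 + 1.42530 = 1.05223 ≈ 1.0522 bits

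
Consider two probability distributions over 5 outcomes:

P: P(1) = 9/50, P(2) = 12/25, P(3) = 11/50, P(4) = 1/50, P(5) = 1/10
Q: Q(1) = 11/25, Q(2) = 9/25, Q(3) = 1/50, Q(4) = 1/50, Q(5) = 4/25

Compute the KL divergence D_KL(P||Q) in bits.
0.6604 bits

D_KL(P||Q) = Σ P(x) log₂(P(x)/Q(x))

Computing term by term:
  P(1)·log₂(P(1)/Q(1)) = (9/50)·log₂((9/50)/(11/25)) = -0.23211
  P(2)·log₂(P(2)/Q(2)) = (12/25)·log₂((12/25)/(9/25)) = 0.19922
  P(3)·log₂(P(3)/Q(3)) = (11/50)·log₂((11/50)/(1/50)) = 0.76107
  P(4)·log₂(P(4)/Q(4)) = (1/50)·log₂((1/50)/(1/50)) = 0.00000
  P(5)·log₂(P(5)/Q(5)) = (1/10)·log₂((1/10)/(4/25)) = -0.06781

D_KL(P||Q) = -0.23211 + 0.19922 + 0.76107 + 0.00000 - 0.06781 = 0.66037 ≈ 0.6604 bits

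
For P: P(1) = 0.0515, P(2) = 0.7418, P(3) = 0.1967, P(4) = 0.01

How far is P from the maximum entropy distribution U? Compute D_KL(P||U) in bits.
0.9321 bits

U(i) = 1/4 for all i

D_KL(P||U) = Σ P(x) log₂(P(x) / (1/4))
           = Σ P(x) log₂(P(x)) + log₂(4)
           = log₂(4) - H(P)

H(P) = -Σ P(x) log₂(P(x)):
  -P(1)·log₂(P(1)) = -(0.0515)·log₂(0.0515) = 0.22038
  -P(2)·log₂(P(2)) = -(0.7418)·log₂(0.7418) = 0.31964
  -P(3)·log₂(P(3)) = -(0.1967)·log₂(0.1967) = 0.46144
  -P(4)·log₂(P(4)) = -(0.01)·log₂(0.01) = 0.06644
H(P) = 0.22038 + 0.31964 + 0.46144 + 0.06644 = 1.06790 bits

log₂(4) = 2.00000 bits

D_KL(P||U) = 2.00000 - 1.06790 = 0.93210 ≈ 0.9321 bits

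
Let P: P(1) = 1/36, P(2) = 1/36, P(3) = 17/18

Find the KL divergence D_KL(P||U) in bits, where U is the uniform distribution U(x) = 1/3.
1.2199 bits

U(i) = 1/3 for all i

D_KL(P||U) = Σ P(x) log₂(P(x) / (1/3))
           = Σ P(x) log₂(P(x)) + log₂(3)
           = log₂(3) - H(P)

H(P) = -Σ P(x) log₂(P(x)):
  -P(1)·log₂(P(1)) = -(1/36)·log₂(1/36) = 0.14361
  -P(2)·log₂(P(2)) = -(1/36)·log₂(1/36) = 0.14361
  -P(3)·log₂(P(3)) = -(17/18)·log₂(17/18) = 0.07788
H(P) = 0.14361 + 0.14361 + 0.07788 = 0.36510 bits

log₂(3) = 1.58496 bits

D_KL(P||U) = 1.58496 - 0.36510 = 1.21986 ≈ 1.2199 bits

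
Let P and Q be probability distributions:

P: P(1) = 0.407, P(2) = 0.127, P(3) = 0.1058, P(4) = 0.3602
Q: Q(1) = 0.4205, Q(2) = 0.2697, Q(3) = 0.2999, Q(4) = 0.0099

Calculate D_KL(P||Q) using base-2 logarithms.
1.5515 bits

D_KL(P||Q) = Σ P(x) log₂(P(x)/Q(x))

Computing term by term:
  P(1)·log₂(P(1)/Q(1)) = 0.407·log₂(0.407/0.4205) = -0.01916
  P(2)·log₂(P(2)/Q(2)) = 0.127·log₂(0.127/0.2697) = -0.13799
  P(3)·log₂(P(3)/Q(3)) = 0.1058·log₂(0.1058/0.2999) = -0.15903
  P(4)·log₂(P(4)/Q(4)) = 0.3602·log₂(0.3602/0.0099) = 1.86772

D_KL(P||Q) = -0.01916 - 0.13799 - 0.15903 + 1.86772 = 1.55154 ≈ 1.5515 bits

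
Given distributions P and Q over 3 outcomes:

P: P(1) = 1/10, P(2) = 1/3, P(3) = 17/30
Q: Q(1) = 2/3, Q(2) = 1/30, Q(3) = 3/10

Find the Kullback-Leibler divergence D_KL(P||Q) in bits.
1.3536 bits

D_KL(P||Q) = Σ P(x) log₂(P(x)/Q(x))

Computing term by term:
  P(1)·log₂(P(1)/Q(1)) = (1/10)·log₂((1/10)/(2/3)) = -0.27370
  P(2)·log₂(P(2)/Q(2)) = (1/3)·log₂((1/3)/(1/30)) = 1.10731
  P(3)·log₂(P(3)/Q(3)) = (17/30)·log₂((17/30)/(3/10)) = 0.51994

D_KL(P||Q) = -0.27370 + 1.10731 + 0.51994 = 1.35355 ≈ 1.3536 bits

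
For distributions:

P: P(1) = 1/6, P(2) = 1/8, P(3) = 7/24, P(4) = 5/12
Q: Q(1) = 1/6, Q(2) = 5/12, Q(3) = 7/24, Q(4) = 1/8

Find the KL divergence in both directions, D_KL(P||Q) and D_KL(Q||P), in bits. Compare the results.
D_KL(P||Q) = 0.5066 bits, D_KL(Q||P) = 0.5066 bits. The two directions give exactly the same value for this pair.

D_KL(P||Q) = Σ P(x) log₂(P(x)/Q(x))

Computing term by term:
  P(1)·log₂(P(1)/Q(1)) = (1/6)·log₂((1/6)/(1/6)) = 0.00000
  P(2)·log₂(P(2)/Q(2)) = (1/8)·log₂((1/8)/(5/12)) = -0.21712
  P(3)·log₂(P(3)/Q(3)) = (7/24)·log₂((7/24)/(7/24)) = 0.00000
  P(4)·log₂(P(4)/Q(4)) = (5/12)·log₂((5/12)/(1/8)) = 0.72374

D_KL(P||Q) = 0.00000 - 0.21712 + 0.00000 + 0.72374 = 0.50662 ≈ 0.5066 bits

D_KL(Q||P) = Σ Q(x) log₂(Q(x)/P(x))

Computing term by term:
  Q(1)·log₂(Q(1)/P(1)) = (1/6)·log₂((1/6)/(1/6)) = 0.00000
  Q(2)·log₂(Q(2)/P(2)) = (5/12)·log₂((5/12)/(1/8)) = 0.72374
  Q(3)·log₂(Q(3)/P(3)) = (7/24)·log₂((7/24)/(7/24)) = 0.00000
  Q(4)·log₂(Q(4)/P(4)) = (1/8)·log₂((1/8)/(5/12)) = -0.21712

D_KL(Q||P) = 0.00000 + 0.72374 + 0.00000 - 0.21712 = 0.50662 ≈ 0.5066 bits

These ARE equal here. Q is P with outcomes relabeled (Q(2) = P(4), Q(4) = P(2)) by a relabeling that is its own inverse, so the two sums contain exactly the same terms in a different order. This is a special case — KL divergence is not symmetric in general: D_KL(P||Q) ≠ D_KL(Q||P) for most P, Q.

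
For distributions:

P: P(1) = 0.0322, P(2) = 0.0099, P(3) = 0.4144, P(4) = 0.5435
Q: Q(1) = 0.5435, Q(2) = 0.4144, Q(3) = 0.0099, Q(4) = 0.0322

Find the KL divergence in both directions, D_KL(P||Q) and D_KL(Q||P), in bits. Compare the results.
D_KL(P||Q) = 4.2639 bits, D_KL(Q||P) = 4.2639 bits. The two directions give exactly the same value for this pair.

D_KL(P||Q) = Σ P(x) log₂(P(x)/Q(x))

Computing term by term:
  P(1)·log₂(P(1)/Q(1)) = 0.0322·log₂(0.0322/0.5435) = -0.13128
  P(2)·log₂(P(2)/Q(2)) = 0.0099·log₂(0.0099/0.4144) = -0.05334
  P(3)·log₂(P(3)/Q(3)) = 0.4144·log₂(0.4144/0.0099) = 2.23256
  P(4)·log₂(P(4)/Q(4)) = 0.5435·log₂(0.5435/0.0322) = 2.21593

D_KL(P||Q) = -0.13128 - 0.05334 + 2.23256 + 2.21593 = 4.26387 ≈ 4.2639 bits

D_KL(Q||P) = Σ Q(x) log₂(Q(x)/P(x))

Computing term by term:
  Q(1)·log₂(Q(1)/P(1)) = 0.5435·log₂(0.5435/0.0322) = 2.21593
  Q(2)·log₂(Q(2)/P(2)) = 0.4144·log₂(0.4144/0.0099) = 2.23256
  Q(3)·log₂(Q(3)/P(3)) = 0.0099·log₂(0.0099/0.4144) = -0.05334
  Q(4)·log₂(Q(4)/P(4)) = 0.0322·log₂(0.0322/0.5435) = -0.13128

D_KL(Q||P) = 2.21593 + 2.23256 - 0.05334 - 0.13128 = 4.26387 ≈ 4.2639 bits

These ARE equal here. Q is P with outcomes relabeled (Q(1) = P(4), Q(2) = P(3), Q(3) = P(2), Q(4) = P(1)) by a relabeling that is its own inverse, so the two sums contain exactly the same terms in a different order. This is a special case — KL divergence is not symmetric in general: D_KL(P||Q) ≠ D_KL(Q||P) for most P, Q.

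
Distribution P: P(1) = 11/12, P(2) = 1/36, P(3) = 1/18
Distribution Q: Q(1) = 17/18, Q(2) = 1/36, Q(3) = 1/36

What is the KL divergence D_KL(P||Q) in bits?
0.0161 bits

D_KL(P||Q) = Σ P(x) log₂(P(x)/Q(x))

Computing term by term:
  P(1)·log₂(P(1)/Q(1)) = (11/12)·log₂((11/12)/(17/18)) = -0.03948
  P(2)·log₂(P(2)/Q(2)) = (1/36)·log₂((1/36)/(1/36)) = 0.00000
  P(3)·log₂(P(3)/Q(3)) = (1/18)·log₂((1/18)/(1/36)) = 0.05556

D_KL(P||Q) = -0.03948 + 0.00000 + 0.05556 = 0.01608 ≈ 0.0161 bits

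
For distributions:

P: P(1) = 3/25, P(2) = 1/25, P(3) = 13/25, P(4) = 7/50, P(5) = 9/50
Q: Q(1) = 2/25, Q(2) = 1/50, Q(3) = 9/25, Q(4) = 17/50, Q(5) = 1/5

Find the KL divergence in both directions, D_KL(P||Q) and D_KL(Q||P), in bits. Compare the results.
D_KL(P||Q) = 0.1795 bits, D_KL(Q||P) = 0.2079 bits. D_KL(Q||P) is larger than D_KL(P||Q) by 0.0284 bits; the two directions differ.

D_KL(P||Q) = Σ P(x) log₂(P(x)/Q(x))

Computing term by term:
  P(1)·log₂(P(1)/Q(1)) = (3/25)·log₂((3/25)/(2/25)) = 0.07020
  P(2)·log₂(P(2)/Q(2)) = (1/25)·log₂((1/25)/(1/50)) = 0.04000
  P(3)·log₂(P(3)/Q(3)) = (13/25)·log₂((13/25)/(9/25)) = 0.27587
  P(4)·log₂(P(4)/Q(4)) = (7/50)·log₂((7/50)/(17/50)) = -0.17922
  P(5)·log₂(P(5)/Q(5)) = (9/50)·log₂((9/50)/(1/5)) = -0.02736

D_KL(P||Q) = 0.07020 + 0.04000 + 0.27587 - 0.17922 - 0.02736 = 0.17949 ≈ 0.1795 bits

D_KL(Q||P) = Σ Q(x) log₂(Q(x)/P(x))

Computing term by term:
  Q(1)·log₂(Q(1)/P(1)) = (2/25)·log₂((2/25)/(3/25)) = -0.04680
  Q(2)·log₂(Q(2)/P(2)) = (1/50)·log₂((1/50)/(1/25)) = -0.02000
  Q(3)·log₂(Q(3)/P(3)) = (9/25)·log₂((9/25)/(13/25)) = -0.19099
  Q(4)·log₂(Q(4)/P(4)) = (17/50)·log₂((17/50)/(7/50)) = 0.43524
  Q(5)·log₂(Q(5)/P(5)) = (1/5)·log₂((1/5)/(9/50)) = 0.03040

D_KL(Q||P) = -0.04680 - 0.02000 - 0.19099 + 0.43524 + 0.03040 = 0.20785 ≈ 0.2079 bits

These are NOT equal (difference: 0.0284 bits). KL divergence is asymmetric: D_KL(P||Q) ≠ D_KL(Q||P) in general.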